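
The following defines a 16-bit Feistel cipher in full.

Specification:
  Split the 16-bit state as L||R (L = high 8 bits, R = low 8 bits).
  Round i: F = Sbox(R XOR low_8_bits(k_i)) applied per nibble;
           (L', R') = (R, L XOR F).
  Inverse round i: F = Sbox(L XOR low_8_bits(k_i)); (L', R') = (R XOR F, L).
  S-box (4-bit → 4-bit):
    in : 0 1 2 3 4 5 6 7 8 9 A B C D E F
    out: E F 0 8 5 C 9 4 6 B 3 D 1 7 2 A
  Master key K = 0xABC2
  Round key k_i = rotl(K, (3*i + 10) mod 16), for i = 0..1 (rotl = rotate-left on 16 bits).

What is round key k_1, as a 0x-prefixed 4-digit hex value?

K = 0xABC2
k_0 = rotl(K, (3*0+10) mod 16) = rotl(K, 10) = 0x0AAF
k_1 = rotl(K, (3*1+10) mod 16) = rotl(K, 13) = 0x5578

0x5578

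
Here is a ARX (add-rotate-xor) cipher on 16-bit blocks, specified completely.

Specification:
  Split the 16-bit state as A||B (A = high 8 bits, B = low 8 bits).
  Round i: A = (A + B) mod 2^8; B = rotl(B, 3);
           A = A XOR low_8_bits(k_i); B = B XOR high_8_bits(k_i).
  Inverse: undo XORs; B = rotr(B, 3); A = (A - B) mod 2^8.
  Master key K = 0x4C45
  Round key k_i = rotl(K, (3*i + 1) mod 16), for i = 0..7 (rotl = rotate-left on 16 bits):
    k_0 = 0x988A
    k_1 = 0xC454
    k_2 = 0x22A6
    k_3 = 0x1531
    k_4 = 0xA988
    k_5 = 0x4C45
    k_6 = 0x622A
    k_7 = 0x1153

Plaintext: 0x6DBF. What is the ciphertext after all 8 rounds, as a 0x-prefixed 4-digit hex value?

s_0 = plaintext = 0x6DBF
s_1 = Round(s_0, k_0) = 0xA665
s_2 = Round(s_1, k_1) = 0x5FEF
s_3 = Round(s_2, k_2) = 0xE85D
s_4 = Round(s_3, k_3) = 0x74FF
s_5 = Round(s_4, k_4) = 0xFB56
s_6 = Round(s_5, k_5) = 0x14FE
s_7 = Round(s_6, k_6) = 0x3895
s_8 = Round(s_7, k_7) = 0x9EBD

0x9EBD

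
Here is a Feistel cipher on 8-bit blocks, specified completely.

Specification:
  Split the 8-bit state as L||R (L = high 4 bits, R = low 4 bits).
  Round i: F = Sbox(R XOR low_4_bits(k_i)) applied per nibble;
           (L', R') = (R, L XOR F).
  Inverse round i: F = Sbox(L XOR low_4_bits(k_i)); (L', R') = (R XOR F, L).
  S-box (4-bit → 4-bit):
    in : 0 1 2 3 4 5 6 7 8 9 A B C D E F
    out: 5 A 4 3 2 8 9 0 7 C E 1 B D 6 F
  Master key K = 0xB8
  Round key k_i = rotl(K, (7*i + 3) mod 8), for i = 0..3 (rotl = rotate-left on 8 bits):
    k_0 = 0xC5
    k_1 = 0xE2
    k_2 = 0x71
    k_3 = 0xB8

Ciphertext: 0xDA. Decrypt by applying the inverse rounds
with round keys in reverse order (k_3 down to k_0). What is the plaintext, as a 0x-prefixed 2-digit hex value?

s_0 = ciphertext = 0xDA
s_1 = InvRound(s_0, k_3) = 0x2D
s_2 = InvRound(s_1, k_2) = 0xE2
s_3 = InvRound(s_2, k_1) = 0x9E
s_4 = InvRound(s_3, k_0) = 0x59

0x59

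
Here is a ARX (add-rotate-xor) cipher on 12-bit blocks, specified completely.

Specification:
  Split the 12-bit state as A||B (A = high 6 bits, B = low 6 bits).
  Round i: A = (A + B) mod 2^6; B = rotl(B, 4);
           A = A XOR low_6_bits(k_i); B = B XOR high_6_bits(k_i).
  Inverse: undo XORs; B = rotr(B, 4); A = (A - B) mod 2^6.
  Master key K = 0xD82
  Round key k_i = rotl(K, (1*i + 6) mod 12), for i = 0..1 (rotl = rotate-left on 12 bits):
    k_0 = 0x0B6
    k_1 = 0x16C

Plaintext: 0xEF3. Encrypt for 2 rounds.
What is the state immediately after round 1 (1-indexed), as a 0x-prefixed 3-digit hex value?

s_0 = plaintext = 0xEF3
s_1 = Round(s_0, k_0) = 0x63E
s_2 = Round(s_1, k_1) = 0xEAA

0x63E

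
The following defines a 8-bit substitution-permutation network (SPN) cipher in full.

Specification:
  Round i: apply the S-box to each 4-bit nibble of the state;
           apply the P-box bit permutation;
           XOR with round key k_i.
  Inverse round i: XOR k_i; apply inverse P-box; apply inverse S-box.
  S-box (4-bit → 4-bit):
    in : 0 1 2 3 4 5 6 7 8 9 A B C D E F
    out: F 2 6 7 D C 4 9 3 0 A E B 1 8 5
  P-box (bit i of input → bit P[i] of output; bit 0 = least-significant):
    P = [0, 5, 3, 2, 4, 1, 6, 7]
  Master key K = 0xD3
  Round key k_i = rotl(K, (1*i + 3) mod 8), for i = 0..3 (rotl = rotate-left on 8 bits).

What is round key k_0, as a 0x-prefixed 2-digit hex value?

K = 0xD3
k_0 = rotl(K, (1*0+3) mod 8) = rotl(K, 3) = 0x9E

0x9E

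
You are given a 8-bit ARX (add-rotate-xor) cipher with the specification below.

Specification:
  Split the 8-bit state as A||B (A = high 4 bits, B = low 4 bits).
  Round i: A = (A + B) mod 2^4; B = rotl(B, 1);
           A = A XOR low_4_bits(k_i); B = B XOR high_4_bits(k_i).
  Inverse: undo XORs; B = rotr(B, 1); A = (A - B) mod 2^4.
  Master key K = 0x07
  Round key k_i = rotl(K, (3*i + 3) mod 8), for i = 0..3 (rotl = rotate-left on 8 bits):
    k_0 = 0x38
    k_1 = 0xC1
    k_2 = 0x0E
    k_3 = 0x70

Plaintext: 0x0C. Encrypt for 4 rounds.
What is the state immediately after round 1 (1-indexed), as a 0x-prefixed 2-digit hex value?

s_0 = plaintext = 0x0C
s_1 = Round(s_0, k_0) = 0x4A
s_2 = Round(s_1, k_1) = 0xF9
s_3 = Round(s_2, k_2) = 0x63
s_4 = Round(s_3, k_3) = 0x91

0x4A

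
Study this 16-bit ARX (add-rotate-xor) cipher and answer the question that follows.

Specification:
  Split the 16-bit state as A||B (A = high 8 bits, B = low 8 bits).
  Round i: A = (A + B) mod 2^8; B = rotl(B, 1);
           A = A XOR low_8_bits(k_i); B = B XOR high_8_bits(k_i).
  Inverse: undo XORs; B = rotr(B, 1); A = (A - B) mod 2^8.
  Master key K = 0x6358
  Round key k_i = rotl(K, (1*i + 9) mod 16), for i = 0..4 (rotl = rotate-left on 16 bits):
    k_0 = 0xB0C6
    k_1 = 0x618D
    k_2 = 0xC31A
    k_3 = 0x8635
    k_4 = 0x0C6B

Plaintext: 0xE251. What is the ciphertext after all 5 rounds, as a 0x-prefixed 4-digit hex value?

s_0 = plaintext = 0xE251
s_1 = Round(s_0, k_0) = 0xF512
s_2 = Round(s_1, k_1) = 0x8A45
s_3 = Round(s_2, k_2) = 0xD549
s_4 = Round(s_3, k_3) = 0x2B14
s_5 = Round(s_4, k_4) = 0x5424

0x5424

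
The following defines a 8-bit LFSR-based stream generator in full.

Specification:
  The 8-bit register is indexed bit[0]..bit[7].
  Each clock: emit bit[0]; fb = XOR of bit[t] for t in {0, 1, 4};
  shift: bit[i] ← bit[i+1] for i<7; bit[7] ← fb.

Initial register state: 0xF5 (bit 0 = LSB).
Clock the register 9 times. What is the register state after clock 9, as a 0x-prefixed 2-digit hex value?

0x40

reg_0 = 0xF5
clock 1: out=1, reg = 0x7A
clock 2: out=0, reg = 0x3D
clock 3: out=1, reg = 0x1E
clock 4: out=0, reg = 0x0F
clock 5: out=1, reg = 0x07
clock 6: out=1, reg = 0x03
clock 7: out=1, reg = 0x01
clock 8: out=1, reg = 0x80
clock 9: out=0, reg = 0x40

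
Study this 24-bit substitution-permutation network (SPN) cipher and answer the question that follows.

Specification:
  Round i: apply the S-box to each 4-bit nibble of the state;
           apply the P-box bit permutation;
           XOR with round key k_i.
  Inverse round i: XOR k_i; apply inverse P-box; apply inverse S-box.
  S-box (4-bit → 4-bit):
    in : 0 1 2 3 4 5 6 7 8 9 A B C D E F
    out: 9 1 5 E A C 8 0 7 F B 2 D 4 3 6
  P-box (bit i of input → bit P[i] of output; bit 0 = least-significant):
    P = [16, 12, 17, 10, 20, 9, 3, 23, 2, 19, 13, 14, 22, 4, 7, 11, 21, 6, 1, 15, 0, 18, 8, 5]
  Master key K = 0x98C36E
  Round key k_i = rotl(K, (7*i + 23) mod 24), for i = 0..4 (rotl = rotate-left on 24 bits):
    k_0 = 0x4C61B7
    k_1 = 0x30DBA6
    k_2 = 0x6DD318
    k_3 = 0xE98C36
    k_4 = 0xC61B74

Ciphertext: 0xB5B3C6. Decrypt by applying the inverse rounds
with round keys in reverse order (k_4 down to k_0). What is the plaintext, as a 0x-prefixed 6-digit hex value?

0x02ACD9

s_0 = ciphertext = 0xB5B3C6
s_1 = InvRound(s_0, k_4) = 0x6C9D12
s_2 = InvRound(s_1, k_3) = 0x37716E
s_3 = InvRound(s_2, k_2) = 0x63E8ED
s_4 = InvRound(s_3, k_1) = 0x2F1D88
s_5 = InvRound(s_4, k_0) = 0x02ACD9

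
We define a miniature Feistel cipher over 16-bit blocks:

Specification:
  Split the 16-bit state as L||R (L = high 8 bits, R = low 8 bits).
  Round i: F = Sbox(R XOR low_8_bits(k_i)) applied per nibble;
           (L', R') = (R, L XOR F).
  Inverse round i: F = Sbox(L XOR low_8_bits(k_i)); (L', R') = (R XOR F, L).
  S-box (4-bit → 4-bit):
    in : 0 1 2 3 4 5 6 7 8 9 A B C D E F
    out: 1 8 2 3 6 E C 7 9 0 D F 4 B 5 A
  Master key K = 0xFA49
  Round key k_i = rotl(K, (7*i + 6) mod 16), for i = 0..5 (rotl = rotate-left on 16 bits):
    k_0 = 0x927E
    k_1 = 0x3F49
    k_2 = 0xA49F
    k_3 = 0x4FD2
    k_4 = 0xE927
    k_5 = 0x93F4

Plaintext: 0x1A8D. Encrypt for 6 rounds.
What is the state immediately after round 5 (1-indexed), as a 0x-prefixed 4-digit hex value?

0x2558

s_0 = plaintext = 0x1A8D
s_1 = Round(s_0, k_0) = 0x8DB9
s_2 = Round(s_1, k_1) = 0xB92C
s_3 = Round(s_2, k_2) = 0x2C4A
s_4 = Round(s_3, k_3) = 0x4A25
s_5 = Round(s_4, k_4) = 0x2558
s_6 = Round(s_5, k_5) = 0x58F1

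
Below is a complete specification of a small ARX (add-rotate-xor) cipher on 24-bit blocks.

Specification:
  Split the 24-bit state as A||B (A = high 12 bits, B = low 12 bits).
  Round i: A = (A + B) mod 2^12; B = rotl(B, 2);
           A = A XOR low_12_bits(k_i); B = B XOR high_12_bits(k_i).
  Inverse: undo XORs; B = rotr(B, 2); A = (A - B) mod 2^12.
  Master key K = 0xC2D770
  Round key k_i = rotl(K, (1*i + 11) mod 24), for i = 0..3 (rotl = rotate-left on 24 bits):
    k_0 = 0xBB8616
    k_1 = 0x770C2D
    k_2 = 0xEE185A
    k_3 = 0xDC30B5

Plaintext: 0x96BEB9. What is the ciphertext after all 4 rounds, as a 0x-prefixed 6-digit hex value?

0x4D6686

s_0 = plaintext = 0x96BEB9
s_1 = Round(s_0, k_0) = 0xE3215F
s_2 = Round(s_1, k_1) = 0x3BC20C
s_3 = Round(s_2, k_2) = 0xD926D1
s_4 = Round(s_3, k_3) = 0x4D6686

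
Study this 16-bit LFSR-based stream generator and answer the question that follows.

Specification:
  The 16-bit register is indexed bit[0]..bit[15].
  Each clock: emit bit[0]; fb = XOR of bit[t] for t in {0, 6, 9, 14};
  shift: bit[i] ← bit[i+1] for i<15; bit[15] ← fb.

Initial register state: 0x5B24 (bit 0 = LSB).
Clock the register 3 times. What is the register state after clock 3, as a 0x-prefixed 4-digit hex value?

0x8B64

reg_0 = 0x5B24
clock 1: out=0, reg = 0x2D92
clock 2: out=0, reg = 0x16C9
clock 3: out=1, reg = 0x8B64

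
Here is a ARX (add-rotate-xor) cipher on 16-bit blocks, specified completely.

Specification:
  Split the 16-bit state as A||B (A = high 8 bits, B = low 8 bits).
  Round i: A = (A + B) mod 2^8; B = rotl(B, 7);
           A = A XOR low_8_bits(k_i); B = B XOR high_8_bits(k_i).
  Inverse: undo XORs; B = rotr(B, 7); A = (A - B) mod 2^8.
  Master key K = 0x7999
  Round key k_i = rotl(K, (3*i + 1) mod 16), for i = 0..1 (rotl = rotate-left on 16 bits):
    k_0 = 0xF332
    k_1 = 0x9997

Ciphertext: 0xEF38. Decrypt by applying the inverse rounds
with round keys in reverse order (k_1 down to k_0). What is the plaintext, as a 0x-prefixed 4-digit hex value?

0xA661

s_0 = ciphertext = 0xEF38
s_1 = InvRound(s_0, k_1) = 0x3543
s_2 = InvRound(s_1, k_0) = 0xA661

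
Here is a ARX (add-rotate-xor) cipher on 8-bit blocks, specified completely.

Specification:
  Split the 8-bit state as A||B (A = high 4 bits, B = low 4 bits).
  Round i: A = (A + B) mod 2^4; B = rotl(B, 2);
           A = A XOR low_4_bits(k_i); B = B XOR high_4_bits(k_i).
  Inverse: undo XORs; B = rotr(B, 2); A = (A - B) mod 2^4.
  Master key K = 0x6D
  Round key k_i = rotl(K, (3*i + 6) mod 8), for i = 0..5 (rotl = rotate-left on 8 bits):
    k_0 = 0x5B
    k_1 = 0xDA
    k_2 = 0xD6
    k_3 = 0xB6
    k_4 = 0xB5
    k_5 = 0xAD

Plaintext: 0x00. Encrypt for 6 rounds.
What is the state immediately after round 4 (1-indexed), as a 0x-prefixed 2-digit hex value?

0x54

s_0 = plaintext = 0x00
s_1 = Round(s_0, k_0) = 0xB5
s_2 = Round(s_1, k_1) = 0xA8
s_3 = Round(s_2, k_2) = 0x4F
s_4 = Round(s_3, k_3) = 0x54
s_5 = Round(s_4, k_4) = 0xCA
s_6 = Round(s_5, k_5) = 0xB0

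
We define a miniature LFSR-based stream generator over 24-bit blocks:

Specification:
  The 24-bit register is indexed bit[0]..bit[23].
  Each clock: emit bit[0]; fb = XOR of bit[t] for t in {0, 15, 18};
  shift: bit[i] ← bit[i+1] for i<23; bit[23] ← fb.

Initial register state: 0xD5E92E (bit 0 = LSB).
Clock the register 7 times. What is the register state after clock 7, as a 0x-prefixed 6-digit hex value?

reg_0 = 0xD5E92E
clock 1: out=0, reg = 0x6AF497
clock 2: out=1, reg = 0x357A4B
clock 3: out=1, reg = 0x1ABD25
clock 4: out=1, reg = 0x0D5E92
clock 5: out=0, reg = 0x86AF49
clock 6: out=1, reg = 0xC357A4
clock 7: out=0, reg = 0x61ABD2

0x61ABD2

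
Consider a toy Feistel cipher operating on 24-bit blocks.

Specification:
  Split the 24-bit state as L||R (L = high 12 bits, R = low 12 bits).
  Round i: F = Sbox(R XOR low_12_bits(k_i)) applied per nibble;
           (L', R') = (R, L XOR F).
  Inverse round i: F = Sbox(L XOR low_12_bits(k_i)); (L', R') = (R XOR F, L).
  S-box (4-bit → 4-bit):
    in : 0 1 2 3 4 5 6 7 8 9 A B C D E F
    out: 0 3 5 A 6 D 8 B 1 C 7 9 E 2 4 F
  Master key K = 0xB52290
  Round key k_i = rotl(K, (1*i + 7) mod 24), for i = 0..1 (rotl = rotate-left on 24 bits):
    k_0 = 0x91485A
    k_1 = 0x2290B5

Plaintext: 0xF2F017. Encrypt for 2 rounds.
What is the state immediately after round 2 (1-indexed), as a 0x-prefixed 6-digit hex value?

s_0 = plaintext = 0xF2F017
s_1 = Round(s_0, k_0) = 0x017E4D
s_2 = Round(s_1, k_1) = 0xE4D4E6

0xE4D4E6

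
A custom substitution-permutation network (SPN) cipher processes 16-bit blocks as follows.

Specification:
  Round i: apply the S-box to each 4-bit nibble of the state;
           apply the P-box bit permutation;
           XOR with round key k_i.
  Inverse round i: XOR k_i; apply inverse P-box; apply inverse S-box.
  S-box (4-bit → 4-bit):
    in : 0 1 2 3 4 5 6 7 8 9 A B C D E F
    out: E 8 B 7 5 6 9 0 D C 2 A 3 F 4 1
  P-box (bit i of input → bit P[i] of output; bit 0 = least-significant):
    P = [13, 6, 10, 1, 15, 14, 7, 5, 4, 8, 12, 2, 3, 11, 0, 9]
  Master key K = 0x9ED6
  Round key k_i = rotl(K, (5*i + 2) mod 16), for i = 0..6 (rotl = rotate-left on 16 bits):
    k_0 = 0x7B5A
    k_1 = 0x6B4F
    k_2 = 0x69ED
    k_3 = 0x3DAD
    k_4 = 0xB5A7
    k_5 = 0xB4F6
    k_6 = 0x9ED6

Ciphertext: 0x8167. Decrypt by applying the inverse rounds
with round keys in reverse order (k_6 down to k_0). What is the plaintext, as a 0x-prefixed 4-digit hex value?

s_0 = ciphertext = 0x8167
s_1 = InvRound(s_0, k_6) = 0x039E
s_2 = InvRound(s_1, k_5) = 0x6563
s_3 = InvRound(s_2, k_4) = 0x793A
s_4 = InvRound(s_3, k_3) = 0xE659
s_5 = InvRound(s_4, k_2) = 0xB28E
s_6 = InvRound(s_5, k_1) = 0x553A
s_7 = InvRound(s_6, k_0) = 0xB713

0xB713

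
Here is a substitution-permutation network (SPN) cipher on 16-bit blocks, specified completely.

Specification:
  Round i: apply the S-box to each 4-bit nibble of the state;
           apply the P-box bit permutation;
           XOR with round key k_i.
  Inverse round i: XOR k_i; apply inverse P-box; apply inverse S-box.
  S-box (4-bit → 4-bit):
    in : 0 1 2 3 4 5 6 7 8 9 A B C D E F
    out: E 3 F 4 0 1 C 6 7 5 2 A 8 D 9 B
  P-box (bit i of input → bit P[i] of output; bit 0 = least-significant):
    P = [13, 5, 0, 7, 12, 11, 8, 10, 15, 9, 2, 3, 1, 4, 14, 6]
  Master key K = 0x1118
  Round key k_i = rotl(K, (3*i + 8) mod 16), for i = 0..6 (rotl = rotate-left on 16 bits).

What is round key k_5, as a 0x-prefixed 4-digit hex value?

0x8C08

K = 0x1118
k_0 = rotl(K, (3*0+8) mod 16) = rotl(K, 8) = 0x1811
k_1 = rotl(K, (3*1+8) mod 16) = rotl(K, 11) = 0xC088
k_2 = rotl(K, (3*2+8) mod 16) = rotl(K, 14) = 0x0446
k_3 = rotl(K, (3*3+8) mod 16) = rotl(K, 1) = 0x2230
k_4 = rotl(K, (3*4+8) mod 16) = rotl(K, 4) = 0x1181
k_5 = rotl(K, (3*5+8) mod 16) = rotl(K, 7) = 0x8C08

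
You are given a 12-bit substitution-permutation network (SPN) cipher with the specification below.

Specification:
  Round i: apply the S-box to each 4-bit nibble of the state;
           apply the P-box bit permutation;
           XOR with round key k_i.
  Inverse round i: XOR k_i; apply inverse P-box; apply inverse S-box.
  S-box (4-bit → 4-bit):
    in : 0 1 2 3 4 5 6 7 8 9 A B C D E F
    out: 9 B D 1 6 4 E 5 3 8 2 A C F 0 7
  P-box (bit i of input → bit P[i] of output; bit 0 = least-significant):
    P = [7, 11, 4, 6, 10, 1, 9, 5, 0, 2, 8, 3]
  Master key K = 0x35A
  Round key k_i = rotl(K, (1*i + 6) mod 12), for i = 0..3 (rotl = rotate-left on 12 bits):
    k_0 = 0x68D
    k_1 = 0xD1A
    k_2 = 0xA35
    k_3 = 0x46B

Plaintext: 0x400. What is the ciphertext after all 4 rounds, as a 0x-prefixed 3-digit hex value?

s_0 = plaintext = 0x400
s_1 = Round(s_0, k_0) = 0x369
s_2 = Round(s_1, k_1) = 0xF79
s_3 = Round(s_2, k_2) = 0xD70
s_4 = Round(s_3, k_3) = 0x3A6

0x3A6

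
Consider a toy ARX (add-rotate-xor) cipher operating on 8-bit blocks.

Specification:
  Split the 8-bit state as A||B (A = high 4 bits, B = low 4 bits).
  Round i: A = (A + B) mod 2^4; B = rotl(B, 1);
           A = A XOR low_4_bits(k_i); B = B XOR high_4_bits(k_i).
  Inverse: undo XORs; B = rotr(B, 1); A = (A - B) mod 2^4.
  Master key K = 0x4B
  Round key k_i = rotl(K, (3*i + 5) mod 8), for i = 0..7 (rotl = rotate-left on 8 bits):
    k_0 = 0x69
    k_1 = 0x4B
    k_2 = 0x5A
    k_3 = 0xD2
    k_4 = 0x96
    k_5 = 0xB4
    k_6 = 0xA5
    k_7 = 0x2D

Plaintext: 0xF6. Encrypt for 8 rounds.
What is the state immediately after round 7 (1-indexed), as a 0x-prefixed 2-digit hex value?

s_0 = plaintext = 0xF6
s_1 = Round(s_0, k_0) = 0xCA
s_2 = Round(s_1, k_1) = 0xD1
s_3 = Round(s_2, k_2) = 0x47
s_4 = Round(s_3, k_3) = 0x93
s_5 = Round(s_4, k_4) = 0xAF
s_6 = Round(s_5, k_5) = 0xD4
s_7 = Round(s_6, k_6) = 0x42
s_8 = Round(s_7, k_7) = 0xB6

0x42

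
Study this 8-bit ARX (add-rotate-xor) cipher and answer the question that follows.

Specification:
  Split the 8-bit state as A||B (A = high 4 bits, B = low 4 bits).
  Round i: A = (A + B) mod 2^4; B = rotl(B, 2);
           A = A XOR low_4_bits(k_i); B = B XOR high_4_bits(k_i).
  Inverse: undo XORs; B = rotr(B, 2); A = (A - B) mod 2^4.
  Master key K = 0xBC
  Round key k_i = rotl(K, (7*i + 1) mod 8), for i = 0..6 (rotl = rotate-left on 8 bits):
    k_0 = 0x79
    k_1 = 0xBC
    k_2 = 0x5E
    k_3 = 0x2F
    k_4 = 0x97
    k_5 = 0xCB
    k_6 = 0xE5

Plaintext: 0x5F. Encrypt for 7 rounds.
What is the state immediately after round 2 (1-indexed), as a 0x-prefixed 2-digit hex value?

s_0 = plaintext = 0x5F
s_1 = Round(s_0, k_0) = 0xD8
s_2 = Round(s_1, k_1) = 0x99
s_3 = Round(s_2, k_2) = 0xC3
s_4 = Round(s_3, k_3) = 0x0E
s_5 = Round(s_4, k_4) = 0x92
s_6 = Round(s_5, k_5) = 0x04
s_7 = Round(s_6, k_6) = 0x1F

0x99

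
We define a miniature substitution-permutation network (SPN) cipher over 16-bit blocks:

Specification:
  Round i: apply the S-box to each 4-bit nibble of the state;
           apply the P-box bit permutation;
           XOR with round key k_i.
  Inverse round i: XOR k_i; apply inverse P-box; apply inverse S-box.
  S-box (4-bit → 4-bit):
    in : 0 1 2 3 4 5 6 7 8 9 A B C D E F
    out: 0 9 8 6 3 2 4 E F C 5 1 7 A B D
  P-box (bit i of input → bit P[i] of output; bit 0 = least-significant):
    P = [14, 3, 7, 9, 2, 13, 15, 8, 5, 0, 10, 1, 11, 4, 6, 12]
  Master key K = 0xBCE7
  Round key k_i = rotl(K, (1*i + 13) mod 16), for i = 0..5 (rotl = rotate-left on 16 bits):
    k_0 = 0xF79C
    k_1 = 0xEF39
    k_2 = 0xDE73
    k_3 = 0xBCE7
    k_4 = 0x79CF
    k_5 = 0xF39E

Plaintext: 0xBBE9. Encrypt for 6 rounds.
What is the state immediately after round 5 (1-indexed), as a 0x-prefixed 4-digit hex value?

s_0 = plaintext = 0xBBE9
s_1 = Round(s_0, k_0) = 0xDC38
s_2 = Round(s_1, k_1) = 0x1980
s_3 = Round(s_2, k_2) = 0x6375
s_4 = Round(s_3, k_3) = 0x19AE
s_5 = Round(s_4, k_4) = 0xA7C1
s_6 = Round(s_5, k_5) = 0x1DD9

0xA7C1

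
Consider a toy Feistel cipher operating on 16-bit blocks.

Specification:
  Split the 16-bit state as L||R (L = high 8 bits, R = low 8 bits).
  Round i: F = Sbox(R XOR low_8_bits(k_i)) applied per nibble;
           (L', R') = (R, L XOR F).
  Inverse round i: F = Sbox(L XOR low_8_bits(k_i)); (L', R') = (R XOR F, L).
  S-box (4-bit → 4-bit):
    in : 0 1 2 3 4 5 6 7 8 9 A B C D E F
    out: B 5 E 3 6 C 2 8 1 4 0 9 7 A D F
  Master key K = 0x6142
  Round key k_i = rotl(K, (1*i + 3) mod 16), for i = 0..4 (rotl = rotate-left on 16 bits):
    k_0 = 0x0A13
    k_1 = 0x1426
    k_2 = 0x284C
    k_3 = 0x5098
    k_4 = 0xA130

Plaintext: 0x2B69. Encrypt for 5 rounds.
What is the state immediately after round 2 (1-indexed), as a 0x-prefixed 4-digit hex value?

s_0 = plaintext = 0x2B69
s_1 = Round(s_0, k_0) = 0x69AB
s_2 = Round(s_1, k_1) = 0xAB73
s_3 = Round(s_2, k_2) = 0x7394
s_4 = Round(s_3, k_3) = 0x94C4
s_5 = Round(s_4, k_4) = 0xC462

0xAB73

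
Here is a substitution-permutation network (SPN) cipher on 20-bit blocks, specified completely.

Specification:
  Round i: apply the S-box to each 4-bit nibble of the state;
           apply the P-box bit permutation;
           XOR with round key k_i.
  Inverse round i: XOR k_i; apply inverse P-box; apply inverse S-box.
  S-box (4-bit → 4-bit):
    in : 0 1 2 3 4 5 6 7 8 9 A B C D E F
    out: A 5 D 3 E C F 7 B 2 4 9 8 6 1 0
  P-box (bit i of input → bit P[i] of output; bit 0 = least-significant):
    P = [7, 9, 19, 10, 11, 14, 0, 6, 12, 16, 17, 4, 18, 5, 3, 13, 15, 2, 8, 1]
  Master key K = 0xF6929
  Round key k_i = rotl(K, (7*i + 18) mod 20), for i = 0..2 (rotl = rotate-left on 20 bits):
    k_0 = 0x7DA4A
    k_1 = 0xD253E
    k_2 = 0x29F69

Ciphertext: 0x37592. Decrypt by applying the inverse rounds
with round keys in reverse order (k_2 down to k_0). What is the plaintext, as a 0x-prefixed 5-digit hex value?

s_0 = ciphertext = 0x37592
s_1 = InvRound(s_0, k_2) = 0xB4063
s_2 = InvRound(s_1, k_1) = 0xD254C
s_3 = InvRound(s_2, k_0) = 0x6C134

0x6C134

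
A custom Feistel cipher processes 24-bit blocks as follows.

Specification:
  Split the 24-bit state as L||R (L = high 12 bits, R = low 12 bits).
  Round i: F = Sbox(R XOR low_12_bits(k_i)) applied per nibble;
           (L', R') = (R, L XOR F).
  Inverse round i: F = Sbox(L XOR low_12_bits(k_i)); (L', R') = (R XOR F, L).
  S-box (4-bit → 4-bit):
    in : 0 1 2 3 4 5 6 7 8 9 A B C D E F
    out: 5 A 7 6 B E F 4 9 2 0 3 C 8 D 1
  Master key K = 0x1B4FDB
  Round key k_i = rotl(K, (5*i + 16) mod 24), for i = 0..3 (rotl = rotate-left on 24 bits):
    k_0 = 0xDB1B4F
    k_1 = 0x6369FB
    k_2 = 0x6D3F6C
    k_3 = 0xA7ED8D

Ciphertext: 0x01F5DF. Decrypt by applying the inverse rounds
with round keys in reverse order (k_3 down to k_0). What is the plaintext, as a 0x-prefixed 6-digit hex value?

s_0 = ciphertext = 0x01F5DF
s_1 = InvRound(s_0, k_3) = 0xDF801F
s_2 = InvRound(s_1, k_2) = 0x734DF8
s_3 = InvRound(s_2, k_1) = 0x039734
s_4 = InvRound(s_3, k_0) = 0x47B039

0x47B039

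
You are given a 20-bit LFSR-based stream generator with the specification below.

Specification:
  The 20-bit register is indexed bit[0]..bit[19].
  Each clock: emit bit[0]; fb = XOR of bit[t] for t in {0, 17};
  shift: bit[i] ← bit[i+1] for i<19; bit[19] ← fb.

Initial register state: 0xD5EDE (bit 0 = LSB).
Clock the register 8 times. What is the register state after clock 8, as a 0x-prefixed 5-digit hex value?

reg_0 = 0xD5EDE
clock 1: out=0, reg = 0x6AF6F
clock 2: out=1, reg = 0x357B7
clock 3: out=1, reg = 0x1ABDB
clock 4: out=1, reg = 0x8D5ED
clock 5: out=1, reg = 0xC6AF6
clock 6: out=0, reg = 0x6357B
clock 7: out=1, reg = 0x31ABD
clock 8: out=1, reg = 0x18D5E

0x18D5E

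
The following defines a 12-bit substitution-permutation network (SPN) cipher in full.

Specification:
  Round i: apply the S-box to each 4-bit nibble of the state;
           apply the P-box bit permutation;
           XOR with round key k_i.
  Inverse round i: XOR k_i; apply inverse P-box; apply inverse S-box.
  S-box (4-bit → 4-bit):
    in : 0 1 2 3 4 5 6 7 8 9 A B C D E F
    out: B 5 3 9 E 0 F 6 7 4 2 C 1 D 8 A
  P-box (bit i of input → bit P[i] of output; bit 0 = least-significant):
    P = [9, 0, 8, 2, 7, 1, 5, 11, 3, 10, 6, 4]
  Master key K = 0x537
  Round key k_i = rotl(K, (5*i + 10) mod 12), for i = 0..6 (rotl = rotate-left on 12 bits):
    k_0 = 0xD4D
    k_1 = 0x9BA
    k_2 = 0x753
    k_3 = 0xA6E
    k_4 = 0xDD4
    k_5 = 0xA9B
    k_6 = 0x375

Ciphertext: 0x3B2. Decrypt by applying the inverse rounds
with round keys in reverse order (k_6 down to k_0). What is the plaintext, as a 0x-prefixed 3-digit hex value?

s_0 = ciphertext = 0x3B2
s_1 = InvRound(s_0, k_6) = 0x92F
s_2 = InvRound(s_1, k_5) = 0xE1D
s_3 = InvRound(s_2, k_4) = 0x1C8
s_4 = InvRound(s_3, k_3) = 0x56D
s_5 = InvRound(s_4, k_2) = 0x373
s_6 = InvRound(s_5, k_1) = 0x132
s_7 = InvRound(s_6, k_0) = 0x64F

0x64F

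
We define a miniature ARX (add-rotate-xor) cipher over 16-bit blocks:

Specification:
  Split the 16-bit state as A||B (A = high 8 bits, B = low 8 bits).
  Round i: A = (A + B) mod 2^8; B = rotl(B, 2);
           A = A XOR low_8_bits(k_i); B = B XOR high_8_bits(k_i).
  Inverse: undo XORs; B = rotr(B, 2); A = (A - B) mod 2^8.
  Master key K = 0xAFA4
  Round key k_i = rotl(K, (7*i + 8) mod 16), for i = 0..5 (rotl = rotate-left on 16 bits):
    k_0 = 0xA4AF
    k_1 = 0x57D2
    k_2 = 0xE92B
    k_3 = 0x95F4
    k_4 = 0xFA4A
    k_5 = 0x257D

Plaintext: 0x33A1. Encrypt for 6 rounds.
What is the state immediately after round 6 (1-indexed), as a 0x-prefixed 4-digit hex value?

0x4432

s_0 = plaintext = 0x33A1
s_1 = Round(s_0, k_0) = 0x7B22
s_2 = Round(s_1, k_1) = 0x4FDF
s_3 = Round(s_2, k_2) = 0x0596
s_4 = Round(s_3, k_3) = 0x6FCF
s_5 = Round(s_4, k_4) = 0x74C5
s_6 = Round(s_5, k_5) = 0x4432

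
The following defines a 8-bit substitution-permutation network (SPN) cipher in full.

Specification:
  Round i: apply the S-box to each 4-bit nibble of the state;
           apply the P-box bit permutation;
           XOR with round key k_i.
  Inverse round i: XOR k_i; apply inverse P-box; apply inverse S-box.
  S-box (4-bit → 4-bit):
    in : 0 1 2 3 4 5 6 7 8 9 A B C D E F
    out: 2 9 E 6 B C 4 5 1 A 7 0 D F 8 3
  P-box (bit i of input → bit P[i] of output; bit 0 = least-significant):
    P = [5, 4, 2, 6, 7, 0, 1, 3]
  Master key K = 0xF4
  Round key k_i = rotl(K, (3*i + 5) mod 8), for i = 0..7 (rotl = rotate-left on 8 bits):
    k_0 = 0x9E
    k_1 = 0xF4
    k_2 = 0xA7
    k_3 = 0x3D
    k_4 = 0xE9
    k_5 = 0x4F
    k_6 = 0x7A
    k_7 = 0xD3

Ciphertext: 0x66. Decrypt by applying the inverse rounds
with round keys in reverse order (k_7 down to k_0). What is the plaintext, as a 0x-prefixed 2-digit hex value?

0x41

s_0 = ciphertext = 0x66
s_1 = InvRound(s_0, k_7) = 0xFA
s_2 = InvRound(s_1, k_6) = 0x8B
s_3 = InvRound(s_2, k_5) = 0x85
s_4 = InvRound(s_3, k_4) = 0xEC
s_5 = InvRound(s_4, k_3) = 0xF9
s_6 = InvRound(s_5, k_2) = 0x52
s_7 = InvRound(s_6, k_1) = 0x77
s_8 = InvRound(s_7, k_0) = 0x41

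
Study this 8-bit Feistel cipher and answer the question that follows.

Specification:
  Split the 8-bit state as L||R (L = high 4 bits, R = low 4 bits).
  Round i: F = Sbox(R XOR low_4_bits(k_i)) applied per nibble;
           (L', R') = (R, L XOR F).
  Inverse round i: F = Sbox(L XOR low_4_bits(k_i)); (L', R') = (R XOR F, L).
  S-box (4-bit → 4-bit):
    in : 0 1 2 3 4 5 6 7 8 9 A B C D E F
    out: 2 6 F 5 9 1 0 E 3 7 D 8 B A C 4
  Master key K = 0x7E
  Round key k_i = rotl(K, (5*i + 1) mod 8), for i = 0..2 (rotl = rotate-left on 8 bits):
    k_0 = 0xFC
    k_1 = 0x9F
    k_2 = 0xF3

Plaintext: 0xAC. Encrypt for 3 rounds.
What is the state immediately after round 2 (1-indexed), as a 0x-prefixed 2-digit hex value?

s_0 = plaintext = 0xAC
s_1 = Round(s_0, k_0) = 0xC8
s_2 = Round(s_1, k_1) = 0x82
s_3 = Round(s_2, k_2) = 0x2E

0x82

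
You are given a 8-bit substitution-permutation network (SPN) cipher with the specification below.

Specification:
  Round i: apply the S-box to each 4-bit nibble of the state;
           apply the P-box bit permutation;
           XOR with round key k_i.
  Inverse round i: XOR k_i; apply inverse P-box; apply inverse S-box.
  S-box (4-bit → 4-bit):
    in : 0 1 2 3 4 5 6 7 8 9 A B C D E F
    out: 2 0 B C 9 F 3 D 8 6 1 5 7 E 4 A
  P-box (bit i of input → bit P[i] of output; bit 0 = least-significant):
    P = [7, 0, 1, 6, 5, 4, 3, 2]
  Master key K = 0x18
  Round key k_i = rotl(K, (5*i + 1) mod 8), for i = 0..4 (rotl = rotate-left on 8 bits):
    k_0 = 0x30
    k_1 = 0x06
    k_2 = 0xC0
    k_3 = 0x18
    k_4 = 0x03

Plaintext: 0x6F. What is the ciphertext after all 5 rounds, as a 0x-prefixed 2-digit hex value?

0xDD

s_0 = plaintext = 0x6F
s_1 = Round(s_0, k_0) = 0x41
s_2 = Round(s_1, k_1) = 0x22
s_3 = Round(s_2, k_2) = 0x35
s_4 = Round(s_3, k_3) = 0xD7
s_5 = Round(s_4, k_4) = 0xDD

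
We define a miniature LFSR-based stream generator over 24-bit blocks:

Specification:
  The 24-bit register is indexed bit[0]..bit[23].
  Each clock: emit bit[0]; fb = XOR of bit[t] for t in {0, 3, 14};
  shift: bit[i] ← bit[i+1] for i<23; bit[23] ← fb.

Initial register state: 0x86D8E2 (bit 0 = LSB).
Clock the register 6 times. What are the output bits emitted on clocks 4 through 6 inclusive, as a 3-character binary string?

001

reg_0 = 0x86D8E2
clock 1: out=0, reg = 0xC36C71
clock 2: out=1, reg = 0x61B638
clock 3: out=0, reg = 0xB0DB1C
clock 4: out=0, reg = 0x586D8E
clock 5: out=0, reg = 0x2C36C7
clock 6: out=1, reg = 0x961B63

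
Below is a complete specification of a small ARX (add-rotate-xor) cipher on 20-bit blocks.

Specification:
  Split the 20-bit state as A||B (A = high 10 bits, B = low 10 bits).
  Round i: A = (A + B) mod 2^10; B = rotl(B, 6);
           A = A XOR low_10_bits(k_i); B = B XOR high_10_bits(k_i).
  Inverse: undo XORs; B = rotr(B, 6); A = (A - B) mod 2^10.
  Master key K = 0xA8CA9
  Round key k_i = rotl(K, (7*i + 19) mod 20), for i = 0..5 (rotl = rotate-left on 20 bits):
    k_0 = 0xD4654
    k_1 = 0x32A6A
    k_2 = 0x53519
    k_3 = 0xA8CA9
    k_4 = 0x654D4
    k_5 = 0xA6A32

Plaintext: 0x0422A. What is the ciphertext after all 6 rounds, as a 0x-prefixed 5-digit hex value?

0xA614E

s_0 = plaintext = 0x0422A
s_1 = Round(s_0, k_0) = 0x1B9F3
s_2 = Round(s_1, k_1) = 0x02C15
s_3 = Round(s_2, k_2) = 0x4E40C
s_4 = Round(s_3, k_3) = 0x7B1A3
s_5 = Round(s_4, k_4) = 0xD6D4F
s_6 = Round(s_5, k_5) = 0xA614E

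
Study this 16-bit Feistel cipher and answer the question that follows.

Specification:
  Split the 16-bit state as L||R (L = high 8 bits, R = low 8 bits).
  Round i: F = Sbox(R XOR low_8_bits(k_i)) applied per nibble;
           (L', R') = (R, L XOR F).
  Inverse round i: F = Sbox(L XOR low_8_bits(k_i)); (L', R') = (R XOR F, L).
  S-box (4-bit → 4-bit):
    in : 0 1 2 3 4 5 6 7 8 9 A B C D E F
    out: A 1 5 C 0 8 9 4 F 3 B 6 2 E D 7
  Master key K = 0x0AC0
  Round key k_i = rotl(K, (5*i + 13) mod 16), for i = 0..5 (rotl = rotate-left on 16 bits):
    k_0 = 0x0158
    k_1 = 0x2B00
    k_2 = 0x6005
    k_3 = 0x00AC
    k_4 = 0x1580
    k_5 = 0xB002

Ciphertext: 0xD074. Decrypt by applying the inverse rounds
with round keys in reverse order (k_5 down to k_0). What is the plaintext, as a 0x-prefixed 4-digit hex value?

0x4894

s_0 = ciphertext = 0xD074
s_1 = InvRound(s_0, k_5) = 0x91D0
s_2 = InvRound(s_1, k_4) = 0xC191
s_3 = InvRound(s_2, k_3) = 0x0FC1
s_4 = InvRound(s_3, k_2) = 0x6A0F
s_5 = InvRound(s_4, k_1) = 0x946A
s_6 = InvRound(s_5, k_0) = 0x4894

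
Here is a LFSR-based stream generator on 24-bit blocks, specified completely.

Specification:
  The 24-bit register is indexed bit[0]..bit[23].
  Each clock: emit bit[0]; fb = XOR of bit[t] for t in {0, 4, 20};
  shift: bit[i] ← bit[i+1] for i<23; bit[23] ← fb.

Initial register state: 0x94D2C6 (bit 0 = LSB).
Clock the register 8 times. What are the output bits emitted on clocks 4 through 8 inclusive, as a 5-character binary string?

00011

reg_0 = 0x94D2C6
clock 1: out=0, reg = 0xCA6963
clock 2: out=1, reg = 0xE534B1
clock 3: out=1, reg = 0x729A58
clock 4: out=0, reg = 0x394D2C
clock 5: out=0, reg = 0x9CA696
clock 6: out=0, reg = 0x4E534B
clock 7: out=1, reg = 0xA729A5
clock 8: out=1, reg = 0xD394D2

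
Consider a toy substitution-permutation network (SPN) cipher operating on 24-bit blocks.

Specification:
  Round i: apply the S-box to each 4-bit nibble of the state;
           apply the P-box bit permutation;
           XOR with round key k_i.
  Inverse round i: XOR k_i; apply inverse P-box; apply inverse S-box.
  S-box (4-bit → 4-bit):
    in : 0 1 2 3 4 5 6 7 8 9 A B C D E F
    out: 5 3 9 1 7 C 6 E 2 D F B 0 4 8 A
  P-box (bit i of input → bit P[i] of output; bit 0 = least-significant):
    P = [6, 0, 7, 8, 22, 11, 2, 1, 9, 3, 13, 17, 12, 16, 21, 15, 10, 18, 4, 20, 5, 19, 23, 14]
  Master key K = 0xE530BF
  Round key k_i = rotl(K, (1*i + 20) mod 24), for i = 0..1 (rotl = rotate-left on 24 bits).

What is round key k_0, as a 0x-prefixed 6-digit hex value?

0xFE530B

K = 0xE530BF
k_0 = rotl(K, (1*0+20) mod 24) = rotl(K, 20) = 0xFE530B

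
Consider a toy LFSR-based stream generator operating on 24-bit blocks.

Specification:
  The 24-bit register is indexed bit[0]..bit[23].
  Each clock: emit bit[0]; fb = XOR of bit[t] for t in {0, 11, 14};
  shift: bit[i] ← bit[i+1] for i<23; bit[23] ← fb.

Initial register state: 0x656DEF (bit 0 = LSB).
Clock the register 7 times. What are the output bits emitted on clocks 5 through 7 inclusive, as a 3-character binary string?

011

reg_0 = 0x656DEF
clock 1: out=1, reg = 0xB2B6F7
clock 2: out=1, reg = 0xD95B7B
clock 3: out=1, reg = 0xECADBD
clock 4: out=1, reg = 0x7656DE
clock 5: out=0, reg = 0xBB2B6F
clock 6: out=1, reg = 0x5D95B7
clock 7: out=1, reg = 0xAECADB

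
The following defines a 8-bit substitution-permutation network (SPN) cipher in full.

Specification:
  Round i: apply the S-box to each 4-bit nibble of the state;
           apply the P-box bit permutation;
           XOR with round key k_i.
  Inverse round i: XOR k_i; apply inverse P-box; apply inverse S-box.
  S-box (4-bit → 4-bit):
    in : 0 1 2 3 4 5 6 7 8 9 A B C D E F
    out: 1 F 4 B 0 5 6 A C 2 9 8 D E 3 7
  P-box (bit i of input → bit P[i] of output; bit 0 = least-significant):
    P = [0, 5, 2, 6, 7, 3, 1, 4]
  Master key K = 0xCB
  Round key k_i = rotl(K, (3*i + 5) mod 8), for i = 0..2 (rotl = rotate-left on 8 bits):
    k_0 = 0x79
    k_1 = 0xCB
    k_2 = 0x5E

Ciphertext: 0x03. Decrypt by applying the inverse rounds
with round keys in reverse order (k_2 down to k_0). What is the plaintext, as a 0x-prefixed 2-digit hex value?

s_0 = ciphertext = 0x03
s_1 = InvRound(s_0, k_2) = 0x7C
s_2 = InvRound(s_1, k_1) = 0xCF
s_3 = InvRound(s_2, k_0) = 0xC6

0xC6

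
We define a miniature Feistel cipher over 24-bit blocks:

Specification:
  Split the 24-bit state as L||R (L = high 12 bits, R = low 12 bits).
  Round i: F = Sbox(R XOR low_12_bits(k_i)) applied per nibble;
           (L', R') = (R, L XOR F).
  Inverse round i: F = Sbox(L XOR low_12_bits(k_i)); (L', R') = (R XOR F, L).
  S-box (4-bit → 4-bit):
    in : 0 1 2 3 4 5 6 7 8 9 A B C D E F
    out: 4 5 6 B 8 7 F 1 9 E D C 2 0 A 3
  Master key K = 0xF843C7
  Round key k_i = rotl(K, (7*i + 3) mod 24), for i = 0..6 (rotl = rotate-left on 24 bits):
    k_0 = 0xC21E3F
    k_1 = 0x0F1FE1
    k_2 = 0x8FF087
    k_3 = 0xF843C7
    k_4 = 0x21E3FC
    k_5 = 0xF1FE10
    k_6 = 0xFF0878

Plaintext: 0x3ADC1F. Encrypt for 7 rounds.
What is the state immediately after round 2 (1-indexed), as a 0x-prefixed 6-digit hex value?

s_0 = plaintext = 0x3ADC1F
s_1 = Round(s_0, k_0) = 0xC1F5C9
s_2 = Round(s_1, k_1) = 0x5C9176
s_3 = Round(s_2, k_2) = 0x1760FC
s_4 = Round(s_3, k_3) = 0x0FCACA
s_5 = Round(s_4, k_4) = 0xACAE43
s_6 = Round(s_5, k_5) = 0xE43EB1
s_7 = Round(s_6, k_6) = 0xEB116D

0x5C9176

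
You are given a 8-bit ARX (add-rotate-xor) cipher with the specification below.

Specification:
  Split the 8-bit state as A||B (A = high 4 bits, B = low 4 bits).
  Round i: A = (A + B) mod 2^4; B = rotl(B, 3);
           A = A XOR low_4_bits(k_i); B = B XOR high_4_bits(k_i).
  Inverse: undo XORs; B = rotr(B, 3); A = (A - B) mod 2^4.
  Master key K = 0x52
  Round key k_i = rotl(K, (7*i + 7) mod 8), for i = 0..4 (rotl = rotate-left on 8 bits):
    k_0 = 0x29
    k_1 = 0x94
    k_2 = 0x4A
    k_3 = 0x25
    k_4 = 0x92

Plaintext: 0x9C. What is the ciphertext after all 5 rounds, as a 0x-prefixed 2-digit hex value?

s_0 = plaintext = 0x9C
s_1 = Round(s_0, k_0) = 0xC4
s_2 = Round(s_1, k_1) = 0x4B
s_3 = Round(s_2, k_2) = 0x59
s_4 = Round(s_3, k_3) = 0xBE
s_5 = Round(s_4, k_4) = 0xBE

0xBE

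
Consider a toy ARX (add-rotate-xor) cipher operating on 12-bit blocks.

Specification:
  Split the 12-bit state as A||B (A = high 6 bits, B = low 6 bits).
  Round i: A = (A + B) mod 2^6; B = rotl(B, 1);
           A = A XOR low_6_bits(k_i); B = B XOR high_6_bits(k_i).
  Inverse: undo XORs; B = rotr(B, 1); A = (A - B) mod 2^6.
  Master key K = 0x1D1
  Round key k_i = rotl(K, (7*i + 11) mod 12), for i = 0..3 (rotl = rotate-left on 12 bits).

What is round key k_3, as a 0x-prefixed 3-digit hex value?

0x11D

K = 0x1D1
k_0 = rotl(K, (7*0+11) mod 12) = rotl(K, 11) = 0x8E8
k_1 = rotl(K, (7*1+11) mod 12) = rotl(K, 6) = 0x447
k_2 = rotl(K, (7*2+11) mod 12) = rotl(K, 1) = 0x3A2
k_3 = rotl(K, (7*3+11) mod 12) = rotl(K, 8) = 0x11D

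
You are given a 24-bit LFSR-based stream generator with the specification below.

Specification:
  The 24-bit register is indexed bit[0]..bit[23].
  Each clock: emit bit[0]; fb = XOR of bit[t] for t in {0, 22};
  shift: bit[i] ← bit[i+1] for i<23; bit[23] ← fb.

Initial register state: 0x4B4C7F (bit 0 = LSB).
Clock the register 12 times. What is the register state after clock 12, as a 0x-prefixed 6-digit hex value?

reg_0 = 0x4B4C7F
clock 1: out=1, reg = 0x25A63F
clock 2: out=1, reg = 0x92D31F
clock 3: out=1, reg = 0xC9698F
clock 4: out=1, reg = 0x64B4C7
clock 5: out=1, reg = 0x325A63
clock 6: out=1, reg = 0x992D31
clock 7: out=1, reg = 0xCC9698
clock 8: out=0, reg = 0xE64B4C
clock 9: out=0, reg = 0xF325A6
clock 10: out=0, reg = 0xF992D3
clock 11: out=1, reg = 0x7CC969
clock 12: out=1, reg = 0x3E64B4

0x3E64B4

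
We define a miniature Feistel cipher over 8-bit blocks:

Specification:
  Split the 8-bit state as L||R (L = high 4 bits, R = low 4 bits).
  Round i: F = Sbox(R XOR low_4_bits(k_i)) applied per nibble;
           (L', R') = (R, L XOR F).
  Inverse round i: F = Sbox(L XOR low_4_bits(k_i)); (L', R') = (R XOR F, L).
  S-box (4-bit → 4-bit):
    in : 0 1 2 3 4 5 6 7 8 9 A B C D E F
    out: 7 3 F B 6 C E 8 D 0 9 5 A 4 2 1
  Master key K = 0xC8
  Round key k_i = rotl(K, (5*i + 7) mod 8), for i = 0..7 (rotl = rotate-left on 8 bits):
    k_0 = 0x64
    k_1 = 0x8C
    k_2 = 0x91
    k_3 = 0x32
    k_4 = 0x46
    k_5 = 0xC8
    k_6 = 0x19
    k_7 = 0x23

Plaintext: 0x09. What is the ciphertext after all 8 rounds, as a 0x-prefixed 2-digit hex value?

s_0 = plaintext = 0x09
s_1 = Round(s_0, k_0) = 0x94
s_2 = Round(s_1, k_1) = 0x44
s_3 = Round(s_2, k_2) = 0x48
s_4 = Round(s_3, k_3) = 0x8D
s_5 = Round(s_4, k_4) = 0xDD
s_6 = Round(s_5, k_5) = 0xD1
s_7 = Round(s_6, k_6) = 0x10
s_8 = Round(s_7, k_7) = 0x0A

0x0A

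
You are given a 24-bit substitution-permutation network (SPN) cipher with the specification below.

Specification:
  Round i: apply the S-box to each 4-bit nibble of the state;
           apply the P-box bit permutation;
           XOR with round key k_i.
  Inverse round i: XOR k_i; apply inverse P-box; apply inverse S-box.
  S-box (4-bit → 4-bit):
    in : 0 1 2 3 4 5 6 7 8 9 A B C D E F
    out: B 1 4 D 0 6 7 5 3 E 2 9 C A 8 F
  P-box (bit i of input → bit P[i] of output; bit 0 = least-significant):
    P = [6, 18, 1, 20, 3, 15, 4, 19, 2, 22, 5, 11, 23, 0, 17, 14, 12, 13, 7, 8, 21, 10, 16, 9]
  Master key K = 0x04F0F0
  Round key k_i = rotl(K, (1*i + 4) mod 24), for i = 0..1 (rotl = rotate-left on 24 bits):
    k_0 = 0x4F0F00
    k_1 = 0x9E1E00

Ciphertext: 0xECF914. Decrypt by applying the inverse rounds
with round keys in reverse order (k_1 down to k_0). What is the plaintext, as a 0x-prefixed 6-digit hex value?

0xDEC867

s_0 = ciphertext = 0xECF914
s_1 = InvRound(s_0, k_1) = 0x0DC85E
s_2 = InvRound(s_1, k_0) = 0xDEC867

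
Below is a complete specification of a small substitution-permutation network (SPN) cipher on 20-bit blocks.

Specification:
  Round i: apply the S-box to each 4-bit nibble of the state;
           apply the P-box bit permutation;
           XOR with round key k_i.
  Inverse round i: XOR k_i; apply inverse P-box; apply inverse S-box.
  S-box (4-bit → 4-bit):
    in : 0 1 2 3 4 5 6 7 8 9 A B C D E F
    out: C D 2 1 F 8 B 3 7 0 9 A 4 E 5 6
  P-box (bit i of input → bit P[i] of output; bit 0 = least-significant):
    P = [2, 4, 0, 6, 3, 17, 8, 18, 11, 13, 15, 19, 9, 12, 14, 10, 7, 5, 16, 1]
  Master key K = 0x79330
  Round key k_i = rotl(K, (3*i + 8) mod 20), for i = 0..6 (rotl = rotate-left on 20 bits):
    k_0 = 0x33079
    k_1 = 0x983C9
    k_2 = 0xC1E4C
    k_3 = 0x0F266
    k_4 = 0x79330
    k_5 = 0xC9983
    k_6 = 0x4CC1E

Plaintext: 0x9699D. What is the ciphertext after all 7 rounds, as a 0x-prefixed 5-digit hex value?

0xA12BB

s_0 = plaintext = 0x9699D
s_1 = Round(s_0, k_0) = 0x32628
s_2 = Round(s_1, k_1) = 0x3BB5C
s_3 = Round(s_2, k_2) = 0x02ACD
s_4 = Round(s_3, k_3) = 0x9EB35
s_5 = Round(s_4, k_4) = 0xFF178
s_6 = Round(s_5, k_5) = 0x741BE
s_7 = Round(s_6, k_6) = 0xA12BB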